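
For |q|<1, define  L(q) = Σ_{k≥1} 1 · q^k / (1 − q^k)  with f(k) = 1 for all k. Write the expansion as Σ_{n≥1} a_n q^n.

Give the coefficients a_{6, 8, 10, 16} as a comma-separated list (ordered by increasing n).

4, 4, 4, 5

n=6: 6·1 3·2 2·3 1·6  f→[1+1+1+1]=4
n=8: 8·1 4·2 2·4 1·8  f→[1+1+1+1]=4
[q^10] f(10)=1,f(5)=1,f(2)=1,f(1)=1 ⇒ 4
d|16:{1,2,4,8,16}  Σf=1+1+1+1+1=5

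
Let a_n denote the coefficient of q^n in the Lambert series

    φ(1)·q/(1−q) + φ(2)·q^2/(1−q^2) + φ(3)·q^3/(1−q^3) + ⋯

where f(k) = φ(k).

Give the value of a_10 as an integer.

d|10:{10,5,2,1}  Σφ=4+4+1+1=10

a_10 = 10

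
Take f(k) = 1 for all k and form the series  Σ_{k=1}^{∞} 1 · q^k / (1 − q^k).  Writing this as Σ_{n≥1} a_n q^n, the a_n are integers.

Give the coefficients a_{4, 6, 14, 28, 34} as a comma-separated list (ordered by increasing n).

3, 4, 4, 6, 4

[q^4] f(4)=1,f(2)=1,f(1)=1 ⇒ 3
n=6: 6·1 3·2 2·3 1·6  f→[1+1+1+1]=4
n=14: 14·1 7·2 2·7 1·14  f→[1+1+1+1]=4
n=28: 1·28 2·14 4·7 7·4 14·2 28·1  f→[1+1+1+1+1+1]=6
d|34:{1,2,17,34}  Σf=1+1+1+1=4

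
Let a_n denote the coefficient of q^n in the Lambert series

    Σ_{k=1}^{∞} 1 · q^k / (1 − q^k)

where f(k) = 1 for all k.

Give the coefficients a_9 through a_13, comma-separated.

n=9: 9·1 3·3 1·9  f→[1+1+1]=3
n=10: 1·10 2·5 5·2 10·1  f→[1+1+1+1]=4
d|11:{1,11}  Σf=1+1=2
n=12: 12·1 6·2 4·3 3·4 2·6 1·12  f→[1+1+1+1+1+1]=6
d|13:{13,1}  Σf=1+1=2

3, 4, 2, 6, 2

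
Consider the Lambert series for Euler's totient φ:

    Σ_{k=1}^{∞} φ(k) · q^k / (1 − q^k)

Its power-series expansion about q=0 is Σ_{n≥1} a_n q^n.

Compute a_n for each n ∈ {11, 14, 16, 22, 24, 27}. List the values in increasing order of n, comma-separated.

d|11:{11,1}  Σφ=10+1=11
[q^14] φ(14)=6,φ(7)=6,φ(2)=1,φ(1)=1 ⇒ 14
n=16: 1·16 2·8 4·4 8·2 16·1  φ→[1+1+2+4+8]=16
[q^22] φ(1)=1,φ(2)=1,φ(11)=10,φ(22)=10 ⇒ 22
q^24  k|24↦φ(k): 24:8 12:4 8:4 6:2 4:2 3:2 2:1 1:1  a_24=24
[q^27] φ(1)=1,φ(3)=2,φ(9)=6,φ(27)=18 ⇒ 27

11, 14, 16, 22, 24, 27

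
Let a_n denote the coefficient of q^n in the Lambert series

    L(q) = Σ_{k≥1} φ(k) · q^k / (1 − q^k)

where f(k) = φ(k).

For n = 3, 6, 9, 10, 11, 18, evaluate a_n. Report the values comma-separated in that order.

n=3: 1·3 3·1  φ→[1+2]=3
d|6:{1,2,3,6}  Σφ=1+1+2+2=6
n=9: 9·1 3·3 1·9  φ→[6+2+1]=9
d|10:{1,2,5,10}  Σφ=1+1+4+4=10
[q^11] φ(11)=10,φ(1)=1 ⇒ 11
n=18: 1·18 2·9 3·6 6·3 9·2 18·1  φ→[1+1+2+2+6+6]=18

3, 6, 9, 10, 11, 18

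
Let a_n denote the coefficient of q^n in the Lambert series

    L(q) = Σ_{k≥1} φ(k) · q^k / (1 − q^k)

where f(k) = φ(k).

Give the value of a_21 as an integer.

d|21:{21,7,3,1}  Σφ=12+6+2+1=21

a_21 = 21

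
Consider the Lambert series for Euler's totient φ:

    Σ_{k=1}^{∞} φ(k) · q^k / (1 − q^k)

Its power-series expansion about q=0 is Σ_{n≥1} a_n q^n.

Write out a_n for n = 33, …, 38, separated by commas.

d|33:{33,11,3,1}  Σφ=20+10+2+1=33
[q^34] φ(34)=16,φ(17)=16,φ(2)=1,φ(1)=1 ⇒ 34
[q^35] φ(1)=1,φ(5)=4,φ(7)=6,φ(35)=24 ⇒ 35
n=36: 1·36 2·18 3·12 4·9 6·6 9·4 12·3 18·2 36·1  φ→[1+1+2+2+2+6+4+6+12]=36
[q^37] φ(37)=36,φ(1)=1 ⇒ 37
q^38  k|38↦φ(k): 38:18 19:18 2:1 1:1  a_38=38

33, 34, 35, 36, 37, 38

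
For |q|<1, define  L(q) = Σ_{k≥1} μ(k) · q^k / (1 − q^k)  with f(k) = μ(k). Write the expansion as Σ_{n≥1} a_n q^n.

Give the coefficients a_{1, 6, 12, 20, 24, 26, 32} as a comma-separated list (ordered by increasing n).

1, 0, 0, 0, 0, 0, 0

[q^1] μ(1)=1 ⇒ 1
n=6: 1·6 2·3 3·2 6·1  μ→[1+(-1)+(-1)+1]=0
n=12: 12·1 6·2 4·3 3·4 2·6 1·12  μ→[0+1+0+(-1)+(-1)+1]=0
q^20  k|20↦μ(k): 20:0 10:1 5:-1 4:0 2:-1 1:1  a_20=0
[q^24] μ(24)=0,μ(12)=0,μ(8)=0,μ(6)=1,μ(4)=0,μ(3)=-1,μ(2)=-1,μ(1)=1 ⇒ 0
d|26:{26,13,2,1}  Σμ=1+(-1)+(-1)+1=0
[q^32] μ(32)=0,μ(16)=0,μ(8)=0,μ(4)=0,μ(2)=-1,μ(1)=1 ⇒ 0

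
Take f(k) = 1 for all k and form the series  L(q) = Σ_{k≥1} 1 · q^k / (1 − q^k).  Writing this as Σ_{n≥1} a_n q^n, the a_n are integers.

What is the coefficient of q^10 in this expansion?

n=10: 10·1 5·2 2·5 1·10  f→[1+1+1+1]=4

a_10 = 4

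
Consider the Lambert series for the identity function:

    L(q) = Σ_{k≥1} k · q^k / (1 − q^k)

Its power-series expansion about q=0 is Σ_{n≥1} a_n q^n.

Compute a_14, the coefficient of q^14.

a_14 = 24

d|14:{1,2,7,14}  Σf=1+2+7+14=24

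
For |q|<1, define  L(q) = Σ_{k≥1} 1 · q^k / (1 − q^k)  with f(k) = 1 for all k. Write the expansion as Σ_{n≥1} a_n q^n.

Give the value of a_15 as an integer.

a_15 = 4

[q^15] f(15)=1,f(5)=1,f(3)=1,f(1)=1 ⇒ 4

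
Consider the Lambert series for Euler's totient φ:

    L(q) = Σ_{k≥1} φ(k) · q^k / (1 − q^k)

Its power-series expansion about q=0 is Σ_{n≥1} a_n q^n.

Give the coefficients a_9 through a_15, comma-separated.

q^9  k|9↦φ(k): 9:6 3:2 1:1  a_9=9
n=10: 1·10 2·5 5·2 10·1  φ→[1+1+4+4]=10
[q^11] φ(11)=10,φ(1)=1 ⇒ 11
q^12  k|12↦φ(k): 12:4 6:2 4:2 3:2 2:1 1:1  a_12=12
n=13: 1·13 13·1  φ→[1+12]=13
n=14: 14·1 7·2 2·7 1·14  φ→[6+6+1+1]=14
n=15: 15·1 5·3 3·5 1·15  φ→[8+4+2+1]=15

9, 10, 11, 12, 13, 14, 15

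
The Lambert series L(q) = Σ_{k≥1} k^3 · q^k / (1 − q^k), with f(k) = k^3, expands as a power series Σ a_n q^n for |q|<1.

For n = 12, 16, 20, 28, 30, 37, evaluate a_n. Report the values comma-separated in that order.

2044, 4681, 9198, 25112, 31752, 50654

[q^12] f(1)=1,f(2)=8,f(3)=27,f(4)=64,f(6)=216,f(12)=1728 ⇒ 2044
d|16:{16,8,4,2,1}  Σf=4096+512+64+8+1=4681
d|20:{1,2,4,5,10,20}  Σf=1+8+64+125+1000+8000=9198
n=28: 28·1 14·2 7·4 4·7 2·14 1·28  f→[21952+2744+343+64+8+1]=25112
[q^30] f(30)=27000,f(15)=3375,f(10)=1000,f(6)=216,f(5)=125,f(3)=27,f(2)=8,f(1)=1 ⇒ 31752
d|37:{37,1}  Σf=50653+1=50654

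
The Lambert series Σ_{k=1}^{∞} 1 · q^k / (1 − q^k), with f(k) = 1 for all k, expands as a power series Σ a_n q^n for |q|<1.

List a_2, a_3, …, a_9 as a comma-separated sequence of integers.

q^2  k|2↦f(k): 2:1 1:1  a_2=2
q^3  k|3↦f(k): 3:1 1:1  a_3=2
q^4  k|4↦f(k): 1:1 2:1 4:1  a_4=3
q^5  k|5↦f(k): 1:1 5:1  a_5=2
[q^6] f(1)=1,f(2)=1,f(3)=1,f(6)=1 ⇒ 4
d|7:{7,1}  Σf=1+1=2
q^8  k|8↦f(k): 1:1 2:1 4:1 8:1  a_8=4
q^9  k|9↦f(k): 9:1 3:1 1:1  a_9=3

2, 2, 3, 2, 4, 2, 4, 3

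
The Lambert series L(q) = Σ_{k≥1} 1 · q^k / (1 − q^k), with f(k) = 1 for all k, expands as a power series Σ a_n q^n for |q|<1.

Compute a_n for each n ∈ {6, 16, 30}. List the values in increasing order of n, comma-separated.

q^6  k|6↦f(k): 1:1 2:1 3:1 6:1  a_6=4
d|16:{1,2,4,8,16}  Σf=1+1+1+1+1=5
q^30  k|30↦f(k): 30:1 15:1 10:1 6:1 5:1 3:1 2:1 1:1  a_30=8

4, 5, 8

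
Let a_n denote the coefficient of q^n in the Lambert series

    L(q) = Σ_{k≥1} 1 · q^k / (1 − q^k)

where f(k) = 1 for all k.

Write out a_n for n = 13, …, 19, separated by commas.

2, 4, 4, 5, 2, 6, 2

d|13:{13,1}  Σf=1+1=2
d|14:{14,7,2,1}  Σf=1+1+1+1=4
n=15: 15·1 5·3 3·5 1·15  f→[1+1+1+1]=4
n=16: 1·16 2·8 4·4 8·2 16·1  f→[1+1+1+1+1]=5
[q^17] f(1)=1,f(17)=1 ⇒ 2
d|18:{18,9,6,3,2,1}  Σf=1+1+1+1+1+1=6
[q^19] f(19)=1,f(1)=1 ⇒ 2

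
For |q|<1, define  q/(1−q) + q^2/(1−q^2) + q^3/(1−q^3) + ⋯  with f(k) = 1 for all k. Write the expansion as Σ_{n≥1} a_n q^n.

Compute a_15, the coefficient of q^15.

a_15 = 4

q^15  k|15↦f(k): 1:1 3:1 5:1 15:1  a_15=4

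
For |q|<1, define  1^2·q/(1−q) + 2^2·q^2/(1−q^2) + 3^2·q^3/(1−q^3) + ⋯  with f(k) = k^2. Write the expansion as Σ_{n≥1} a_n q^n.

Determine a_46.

d|46:{1,2,23,46}  Σf=1+4+529+2116=2650

a_46 = 2650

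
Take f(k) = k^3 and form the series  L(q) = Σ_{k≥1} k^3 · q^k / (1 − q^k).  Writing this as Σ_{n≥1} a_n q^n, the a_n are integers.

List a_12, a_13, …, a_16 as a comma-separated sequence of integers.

2044, 2198, 3096, 3528, 4681

q^12  k|12↦f(k): 1:1 2:8 3:27 4:64 6:216 12:1728  a_12=2044
[q^13] f(1)=1,f(13)=2197 ⇒ 2198
[q^14] f(1)=1,f(2)=8,f(7)=343,f(14)=2744 ⇒ 3096
[q^15] f(1)=1,f(3)=27,f(5)=125,f(15)=3375 ⇒ 3528
n=16: 1·16 2·8 4·4 8·2 16·1  f→[1+8+64+512+4096]=4681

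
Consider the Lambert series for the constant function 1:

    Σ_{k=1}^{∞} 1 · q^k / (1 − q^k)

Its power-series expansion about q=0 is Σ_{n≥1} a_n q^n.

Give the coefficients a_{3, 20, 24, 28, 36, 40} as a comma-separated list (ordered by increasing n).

2, 6, 8, 6, 9, 8

d|3:{3,1}  Σf=1+1=2
q^20  k|20↦f(k): 1:1 2:1 4:1 5:1 10:1 20:1  a_20=6
[q^24] f(1)=1,f(2)=1,f(3)=1,f(4)=1,f(6)=1,f(8)=1,f(12)=1,f(24)=1 ⇒ 8
[q^28] f(1)=1,f(2)=1,f(4)=1,f(7)=1,f(14)=1,f(28)=1 ⇒ 6
n=36: 1·36 2·18 3·12 4·9 6·6 9·4 12·3 18·2 36·1  f→[1+1+1+1+1+1+1+1+1]=9
q^40  k|40↦f(k): 1:1 2:1 4:1 5:1 8:1 10:1 20:1 40:1  a_40=8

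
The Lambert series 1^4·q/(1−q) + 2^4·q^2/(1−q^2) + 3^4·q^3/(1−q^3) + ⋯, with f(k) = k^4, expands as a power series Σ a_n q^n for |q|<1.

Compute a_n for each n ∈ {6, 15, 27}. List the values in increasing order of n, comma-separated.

[q^6] f(1)=1,f(2)=16,f(3)=81,f(6)=1296 ⇒ 1394
n=15: 15·1 5·3 3·5 1·15  f→[50625+625+81+1]=51332
n=27: 1·27 3·9 9·3 27·1  f→[1+81+6561+531441]=538084

1394, 51332, 538084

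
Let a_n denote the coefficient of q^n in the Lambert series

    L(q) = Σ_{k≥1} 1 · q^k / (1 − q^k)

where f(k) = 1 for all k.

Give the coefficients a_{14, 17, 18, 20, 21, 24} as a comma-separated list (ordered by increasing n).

n=14: 1·14 2·7 7·2 14·1  f→[1+1+1+1]=4
q^17  k|17↦f(k): 17:1 1:1  a_17=2
[q^18] f(18)=1,f(9)=1,f(6)=1,f(3)=1,f(2)=1,f(1)=1 ⇒ 6
n=20: 1·20 2·10 4·5 5·4 10·2 20·1  f→[1+1+1+1+1+1]=6
n=21: 1·21 3·7 7·3 21·1  f→[1+1+1+1]=4
[q^24] f(1)=1,f(2)=1,f(3)=1,f(4)=1,f(6)=1,f(8)=1,f(12)=1,f(24)=1 ⇒ 8

4, 2, 6, 6, 4, 8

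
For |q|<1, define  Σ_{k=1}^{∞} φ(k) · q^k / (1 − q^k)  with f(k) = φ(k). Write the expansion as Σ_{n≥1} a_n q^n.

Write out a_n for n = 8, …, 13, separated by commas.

[q^8] φ(8)=4,φ(4)=2,φ(2)=1,φ(1)=1 ⇒ 8
q^9  k|9↦φ(k): 1:1 3:2 9:6  a_9=9
q^10  k|10↦φ(k): 10:4 5:4 2:1 1:1  a_10=10
q^11  k|11↦φ(k): 11:10 1:1  a_11=11
n=12: 12·1 6·2 4·3 3·4 2·6 1·12  φ→[4+2+2+2+1+1]=12
[q^13] φ(13)=12,φ(1)=1 ⇒ 13

8, 9, 10, 11, 12, 13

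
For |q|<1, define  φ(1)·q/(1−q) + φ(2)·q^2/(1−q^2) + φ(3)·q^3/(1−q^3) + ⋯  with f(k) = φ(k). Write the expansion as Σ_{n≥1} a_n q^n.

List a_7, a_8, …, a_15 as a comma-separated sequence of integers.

[q^7] φ(7)=6,φ(1)=1 ⇒ 7
q^8  k|8↦φ(k): 1:1 2:1 4:2 8:4  a_8=8
n=9: 9·1 3·3 1·9  φ→[6+2+1]=9
d|10:{10,5,2,1}  Σφ=4+4+1+1=10
q^11  k|11↦φ(k): 11:10 1:1  a_11=11
n=12: 1·12 2·6 3·4 4·3 6·2 12·1  φ→[1+1+2+2+2+4]=12
n=13: 13·1 1·13  φ→[12+1]=13
d|14:{1,2,7,14}  Σφ=1+1+6+6=14
q^15  k|15↦φ(k): 1:1 3:2 5:4 15:8  a_15=15

7, 8, 9, 10, 11, 12, 13, 14, 15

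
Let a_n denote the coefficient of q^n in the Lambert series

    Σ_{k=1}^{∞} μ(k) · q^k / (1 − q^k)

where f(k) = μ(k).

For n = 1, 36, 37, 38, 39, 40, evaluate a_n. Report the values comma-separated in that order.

1, 0, 0, 0, 0, 0

n=1: 1·1  μ→[1]=1
[q^36] μ(36)=0,μ(18)=0,μ(12)=0,μ(9)=0,μ(6)=1,μ(4)=0,μ(3)=-1,μ(2)=-1,μ(1)=1 ⇒ 0
n=37: 37·1 1·37  μ→[(-1)+1]=0
d|38:{1,2,19,38}  Σμ=1+(-1)+(-1)+1=0
[q^39] μ(1)=1,μ(3)=-1,μ(13)=-1,μ(39)=1 ⇒ 0
d|40:{1,2,4,5,8,10,20,40}  Σμ=1+(-1)+0+(-1)+0+1+0+0=0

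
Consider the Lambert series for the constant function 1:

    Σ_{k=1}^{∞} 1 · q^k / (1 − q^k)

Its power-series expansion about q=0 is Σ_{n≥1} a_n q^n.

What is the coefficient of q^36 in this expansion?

a_36 = 9

d|36:{36,18,12,9,6,4,3,2,1}  Σf=1+1+1+1+1+1+1+1+1=9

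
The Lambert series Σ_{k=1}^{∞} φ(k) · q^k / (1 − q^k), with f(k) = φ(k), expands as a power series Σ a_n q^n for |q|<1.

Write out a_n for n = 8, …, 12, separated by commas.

d|8:{8,4,2,1}  Σφ=4+2+1+1=8
d|9:{1,3,9}  Σφ=1+2+6=9
d|10:{1,2,5,10}  Σφ=1+1+4+4=10
d|11:{11,1}  Σφ=10+1=11
q^12  k|12↦φ(k): 1:1 2:1 3:2 4:2 6:2 12:4  a_12=12

8, 9, 10, 11, 12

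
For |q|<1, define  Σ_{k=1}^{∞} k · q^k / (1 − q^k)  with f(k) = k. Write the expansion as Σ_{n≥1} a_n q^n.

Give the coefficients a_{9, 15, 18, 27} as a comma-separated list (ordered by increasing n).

13, 24, 39, 40

n=9: 9·1 3·3 1·9  f→[9+3+1]=13
d|15:{1,3,5,15}  Σf=1+3+5+15=24
n=18: 18·1 9·2 6·3 3·6 2·9 1·18  f→[18+9+6+3+2+1]=39
q^27  k|27↦f(k): 27:27 9:9 3:3 1:1  a_27=40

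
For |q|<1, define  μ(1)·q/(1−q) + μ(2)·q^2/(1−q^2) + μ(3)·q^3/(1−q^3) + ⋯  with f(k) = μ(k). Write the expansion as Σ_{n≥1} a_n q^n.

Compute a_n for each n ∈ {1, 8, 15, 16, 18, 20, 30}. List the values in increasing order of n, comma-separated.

q^1  k|1↦μ(k): 1:1  a_1=1
q^8  k|8↦μ(k): 1:1 2:-1 4:0 8:0  a_8=0
d|15:{15,5,3,1}  Σμ=1+(-1)+(-1)+1=0
d|16:{16,8,4,2,1}  Σμ=0+0+0+(-1)+1=0
d|18:{18,9,6,3,2,1}  Σμ=0+0+1+(-1)+(-1)+1=0
n=20: 20·1 10·2 5·4 4·5 2·10 1·20  μ→[0+1+(-1)+0+(-1)+1]=0
q^30  k|30↦μ(k): 30:-1 15:1 10:1 6:1 5:-1 3:-1 2:-1 1:1  a_30=0

1, 0, 0, 0, 0, 0, 0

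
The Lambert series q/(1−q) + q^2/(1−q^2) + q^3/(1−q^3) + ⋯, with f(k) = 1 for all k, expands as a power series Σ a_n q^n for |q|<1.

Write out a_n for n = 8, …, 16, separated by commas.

4, 3, 4, 2, 6, 2, 4, 4, 5

[q^8] f(8)=1,f(4)=1,f(2)=1,f(1)=1 ⇒ 4
[q^9] f(1)=1,f(3)=1,f(9)=1 ⇒ 3
[q^10] f(1)=1,f(2)=1,f(5)=1,f(10)=1 ⇒ 4
[q^11] f(11)=1,f(1)=1 ⇒ 2
d|12:{12,6,4,3,2,1}  Σf=1+1+1+1+1+1=6
q^13  k|13↦f(k): 1:1 13:1  a_13=2
[q^14] f(14)=1,f(7)=1,f(2)=1,f(1)=1 ⇒ 4
n=15: 1·15 3·5 5·3 15·1  f→[1+1+1+1]=4
n=16: 16·1 8·2 4·4 2·8 1·16  f→[1+1+1+1+1]=5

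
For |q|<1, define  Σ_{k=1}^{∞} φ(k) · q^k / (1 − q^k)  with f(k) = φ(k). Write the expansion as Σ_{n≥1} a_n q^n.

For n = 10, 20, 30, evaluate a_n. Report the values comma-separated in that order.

n=10: 1·10 2·5 5·2 10·1  φ→[1+1+4+4]=10
[q^20] φ(20)=8,φ(10)=4,φ(5)=4,φ(4)=2,φ(2)=1,φ(1)=1 ⇒ 20
q^30  k|30↦φ(k): 30:8 15:8 10:4 6:2 5:4 3:2 2:1 1:1  a_30=30

10, 20, 30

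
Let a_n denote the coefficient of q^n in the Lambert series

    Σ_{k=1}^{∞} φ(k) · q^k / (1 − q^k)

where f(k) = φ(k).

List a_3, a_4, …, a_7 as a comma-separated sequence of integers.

d|3:{3,1}  Σφ=2+1=3
d|4:{1,2,4}  Σφ=1+1+2=4
[q^5] φ(5)=4,φ(1)=1 ⇒ 5
n=6: 1·6 2·3 3·2 6·1  φ→[1+1+2+2]=6
n=7: 1·7 7·1  φ→[1+6]=7

3, 4, 5, 6, 7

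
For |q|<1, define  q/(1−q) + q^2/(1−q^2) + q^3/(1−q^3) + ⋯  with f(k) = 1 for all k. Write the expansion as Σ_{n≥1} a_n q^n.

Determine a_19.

q^19  k|19↦f(k): 19:1 1:1  a_19=2

a_19 = 2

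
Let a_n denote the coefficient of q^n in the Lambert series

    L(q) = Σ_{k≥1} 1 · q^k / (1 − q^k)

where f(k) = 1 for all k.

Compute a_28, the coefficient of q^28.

[q^28] f(28)=1,f(14)=1,f(7)=1,f(4)=1,f(2)=1,f(1)=1 ⇒ 6

a_28 = 6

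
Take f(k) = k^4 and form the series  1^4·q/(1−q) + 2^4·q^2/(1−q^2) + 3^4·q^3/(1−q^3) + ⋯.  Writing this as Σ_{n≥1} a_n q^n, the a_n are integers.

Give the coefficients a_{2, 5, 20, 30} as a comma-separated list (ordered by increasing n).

[q^2] f(2)=16,f(1)=1 ⇒ 17
d|5:{1,5}  Σf=1+625=626
n=20: 1·20 2·10 4·5 5·4 10·2 20·1  f→[1+16+256+625+10000+160000]=170898
[q^30] f(1)=1,f(2)=16,f(3)=81,f(5)=625,f(6)=1296,f(10)=10000,f(15)=50625,f(30)=810000 ⇒ 872644

17, 626, 170898, 872644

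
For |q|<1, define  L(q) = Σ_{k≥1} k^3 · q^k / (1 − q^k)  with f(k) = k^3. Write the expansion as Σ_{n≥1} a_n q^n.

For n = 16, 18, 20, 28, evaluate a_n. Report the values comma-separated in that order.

q^16  k|16↦f(k): 16:4096 8:512 4:64 2:8 1:1  a_16=4681
n=18: 1·18 2·9 3·6 6·3 9·2 18·1  f→[1+8+27+216+729+5832]=6813
q^20  k|20↦f(k): 1:1 2:8 4:64 5:125 10:1000 20:8000  a_20=9198
[q^28] f(1)=1,f(2)=8,f(4)=64,f(7)=343,f(14)=2744,f(28)=21952 ⇒ 25112

4681, 6813, 9198, 25112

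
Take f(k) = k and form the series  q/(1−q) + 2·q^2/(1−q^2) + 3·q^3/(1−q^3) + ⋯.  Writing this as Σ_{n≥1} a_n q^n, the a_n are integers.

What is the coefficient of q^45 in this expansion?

d|45:{1,3,5,9,15,45}  Σf=1+3+5+9+15+45=78

a_45 = 78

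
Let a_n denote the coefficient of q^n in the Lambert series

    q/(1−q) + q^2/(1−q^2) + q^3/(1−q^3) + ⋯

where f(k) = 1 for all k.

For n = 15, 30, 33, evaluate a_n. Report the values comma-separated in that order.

n=15: 15·1 5·3 3·5 1·15  f→[1+1+1+1]=4
[q^30] f(30)=1,f(15)=1,f(10)=1,f(6)=1,f(5)=1,f(3)=1,f(2)=1,f(1)=1 ⇒ 8
[q^33] f(1)=1,f(3)=1,f(11)=1,f(33)=1 ⇒ 4

4, 8, 4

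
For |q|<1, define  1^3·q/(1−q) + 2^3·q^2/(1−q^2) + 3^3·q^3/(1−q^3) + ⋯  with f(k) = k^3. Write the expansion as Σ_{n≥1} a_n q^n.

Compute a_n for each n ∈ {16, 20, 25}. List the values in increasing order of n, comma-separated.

4681, 9198, 15751

d|16:{16,8,4,2,1}  Σf=4096+512+64+8+1=4681
d|20:{20,10,5,4,2,1}  Σf=8000+1000+125+64+8+1=9198
[q^25] f(25)=15625,f(5)=125,f(1)=1 ⇒ 15751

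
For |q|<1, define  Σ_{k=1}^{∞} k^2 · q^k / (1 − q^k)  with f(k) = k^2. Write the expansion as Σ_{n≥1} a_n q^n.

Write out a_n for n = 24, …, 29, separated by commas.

q^24  k|24↦f(k): 1:1 2:4 3:9 4:16 6:36 8:64 12:144 24:576  a_24=850
[q^25] f(25)=625,f(5)=25,f(1)=1 ⇒ 651
d|26:{1,2,13,26}  Σf=1+4+169+676=850
n=27: 1·27 3·9 9·3 27·1  f→[1+9+81+729]=820
d|28:{1,2,4,7,14,28}  Σf=1+4+16+49+196+784=1050
[q^29] f(1)=1,f(29)=841 ⇒ 842

850, 651, 850, 820, 1050, 842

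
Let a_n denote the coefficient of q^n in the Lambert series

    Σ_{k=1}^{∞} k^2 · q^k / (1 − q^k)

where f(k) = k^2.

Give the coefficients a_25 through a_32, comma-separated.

d|25:{1,5,25}  Σf=1+25+625=651
d|26:{26,13,2,1}  Σf=676+169+4+1=850
d|27:{27,9,3,1}  Σf=729+81+9+1=820
n=28: 28·1 14·2 7·4 4·7 2·14 1·28  f→[784+196+49+16+4+1]=1050
n=29: 29·1 1·29  f→[841+1]=842
d|30:{1,2,3,5,6,10,15,30}  Σf=1+4+9+25+36+100+225+900=1300
q^31  k|31↦f(k): 1:1 31:961  a_31=962
q^32  k|32↦f(k): 1:1 2:4 4:16 8:64 16:256 32:1024  a_32=1365

651, 850, 820, 1050, 842, 1300, 962, 1365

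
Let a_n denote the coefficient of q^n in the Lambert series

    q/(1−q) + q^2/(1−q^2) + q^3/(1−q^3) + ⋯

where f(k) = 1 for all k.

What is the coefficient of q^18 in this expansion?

a_18 = 6

n=18: 1·18 2·9 3·6 6·3 9·2 18·1  f→[1+1+1+1+1+1]=6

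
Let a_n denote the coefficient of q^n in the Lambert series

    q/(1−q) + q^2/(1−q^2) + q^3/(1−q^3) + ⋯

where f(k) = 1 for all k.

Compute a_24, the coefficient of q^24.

a_24 = 8

n=24: 1·24 2·12 3·8 4·6 6·4 8·3 12·2 24·1  f→[1+1+1+1+1+1+1+1]=8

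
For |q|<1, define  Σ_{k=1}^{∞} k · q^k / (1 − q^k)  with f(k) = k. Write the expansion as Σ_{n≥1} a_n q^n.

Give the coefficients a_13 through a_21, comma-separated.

d|13:{1,13}  Σf=1+13=14
n=14: 14·1 7·2 2·7 1·14  f→[14+7+2+1]=24
n=15: 1·15 3·5 5·3 15·1  f→[1+3+5+15]=24
n=16: 1·16 2·8 4·4 8·2 16·1  f→[1+2+4+8+16]=31
[q^17] f(17)=17,f(1)=1 ⇒ 18
[q^18] f(18)=18,f(9)=9,f(6)=6,f(3)=3,f(2)=2,f(1)=1 ⇒ 39
d|19:{19,1}  Σf=19+1=20
n=20: 1·20 2·10 4·5 5·4 10·2 20·1  f→[1+2+4+5+10+20]=42
q^21  k|21↦f(k): 1:1 3:3 7:7 21:21  a_21=32

14, 24, 24, 31, 18, 39, 20, 42, 32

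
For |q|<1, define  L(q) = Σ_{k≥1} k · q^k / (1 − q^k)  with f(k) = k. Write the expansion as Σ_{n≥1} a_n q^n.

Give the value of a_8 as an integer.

a_8 = 15

d|8:{8,4,2,1}  Σf=8+4+2+1=15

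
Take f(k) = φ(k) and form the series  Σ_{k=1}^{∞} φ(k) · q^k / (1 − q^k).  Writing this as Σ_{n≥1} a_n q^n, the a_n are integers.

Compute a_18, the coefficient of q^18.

d|18:{1,2,3,6,9,18}  Σφ=1+1+2+2+6+6=18

a_18 = 18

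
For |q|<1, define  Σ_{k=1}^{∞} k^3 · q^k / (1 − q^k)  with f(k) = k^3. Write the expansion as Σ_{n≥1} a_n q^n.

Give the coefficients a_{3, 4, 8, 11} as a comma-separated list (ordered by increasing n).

q^3  k|3↦f(k): 1:1 3:27  a_3=28
n=4: 1·4 2·2 4·1  f→[1+8+64]=73
d|8:{1,2,4,8}  Σf=1+8+64+512=585
d|11:{11,1}  Σf=1331+1=1332

28, 73, 585, 1332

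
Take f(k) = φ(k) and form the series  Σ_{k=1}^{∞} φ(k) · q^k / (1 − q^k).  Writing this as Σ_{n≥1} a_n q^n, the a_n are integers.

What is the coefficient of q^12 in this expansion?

d|12:{12,6,4,3,2,1}  Σφ=4+2+2+2+1+1=12

a_12 = 12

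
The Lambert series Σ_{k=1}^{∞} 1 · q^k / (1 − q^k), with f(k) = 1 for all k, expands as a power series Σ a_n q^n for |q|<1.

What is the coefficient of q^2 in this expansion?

d|2:{2,1}  Σf=1+1=2

a_2 = 2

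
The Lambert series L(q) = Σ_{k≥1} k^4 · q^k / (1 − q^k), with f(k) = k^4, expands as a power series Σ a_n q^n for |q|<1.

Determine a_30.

d|30:{1,2,3,5,6,10,15,30}  Σf=1+16+81+625+1296+10000+50625+810000=872644

a_30 = 872644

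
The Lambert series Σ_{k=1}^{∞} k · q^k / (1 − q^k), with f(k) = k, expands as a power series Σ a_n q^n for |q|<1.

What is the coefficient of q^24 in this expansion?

a_24 = 60

n=24: 1·24 2·12 3·8 4·6 6·4 8·3 12·2 24·1  f→[1+2+3+4+6+8+12+24]=60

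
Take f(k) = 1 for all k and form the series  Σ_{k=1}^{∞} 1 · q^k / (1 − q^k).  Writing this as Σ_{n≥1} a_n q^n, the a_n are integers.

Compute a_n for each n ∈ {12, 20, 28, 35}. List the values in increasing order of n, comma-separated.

6, 6, 6, 4

d|12:{1,2,3,4,6,12}  Σf=1+1+1+1+1+1=6
d|20:{20,10,5,4,2,1}  Σf=1+1+1+1+1+1=6
q^28  k|28↦f(k): 1:1 2:1 4:1 7:1 14:1 28:1  a_28=6
d|35:{1,5,7,35}  Σf=1+1+1+1=4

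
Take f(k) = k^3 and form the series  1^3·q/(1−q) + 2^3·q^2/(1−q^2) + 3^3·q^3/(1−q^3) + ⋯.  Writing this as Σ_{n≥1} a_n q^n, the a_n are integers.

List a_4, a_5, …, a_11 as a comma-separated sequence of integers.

q^4  k|4↦f(k): 1:1 2:8 4:64  a_4=73
n=5: 1·5 5·1  f→[1+125]=126
d|6:{1,2,3,6}  Σf=1+8+27+216=252
[q^7] f(7)=343,f(1)=1 ⇒ 344
n=8: 8·1 4·2 2·4 1·8  f→[512+64+8+1]=585
d|9:{9,3,1}  Σf=729+27+1=757
[q^10] f(10)=1000,f(5)=125,f(2)=8,f(1)=1 ⇒ 1134
q^11  k|11↦f(k): 11:1331 1:1  a_11=1332

73, 126, 252, 344, 585, 757, 1134, 1332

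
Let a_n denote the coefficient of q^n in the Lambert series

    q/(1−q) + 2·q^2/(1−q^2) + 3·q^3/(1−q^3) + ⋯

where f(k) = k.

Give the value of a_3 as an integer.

d|3:{3,1}  Σf=3+1=4

a_3 = 4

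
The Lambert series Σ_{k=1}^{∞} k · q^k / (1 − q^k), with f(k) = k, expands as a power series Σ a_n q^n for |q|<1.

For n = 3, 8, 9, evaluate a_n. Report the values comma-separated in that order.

4, 15, 13

[q^3] f(3)=3,f(1)=1 ⇒ 4
d|8:{1,2,4,8}  Σf=1+2+4+8=15
d|9:{9,3,1}  Σf=9+3+1=13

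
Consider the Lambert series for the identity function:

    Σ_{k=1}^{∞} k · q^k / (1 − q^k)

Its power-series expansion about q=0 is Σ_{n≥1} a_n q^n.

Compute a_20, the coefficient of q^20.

q^20  k|20↦f(k): 1:1 2:2 4:4 5:5 10:10 20:20  a_20=42

a_20 = 42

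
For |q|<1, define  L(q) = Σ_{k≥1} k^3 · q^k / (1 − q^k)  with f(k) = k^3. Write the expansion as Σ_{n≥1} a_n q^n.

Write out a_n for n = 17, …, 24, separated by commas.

4914, 6813, 6860, 9198, 9632, 11988, 12168, 16380

d|17:{17,1}  Σf=4913+1=4914
q^18  k|18↦f(k): 18:5832 9:729 6:216 3:27 2:8 1:1  a_18=6813
d|19:{1,19}  Σf=1+6859=6860
n=20: 1·20 2·10 4·5 5·4 10·2 20·1  f→[1+8+64+125+1000+8000]=9198
d|21:{21,7,3,1}  Σf=9261+343+27+1=9632
q^22  k|22↦f(k): 22:10648 11:1331 2:8 1:1  a_22=11988
q^23  k|23↦f(k): 23:12167 1:1  a_23=12168
q^24  k|24↦f(k): 24:13824 12:1728 8:512 6:216 4:64 3:27 2:8 1:1  a_24=16380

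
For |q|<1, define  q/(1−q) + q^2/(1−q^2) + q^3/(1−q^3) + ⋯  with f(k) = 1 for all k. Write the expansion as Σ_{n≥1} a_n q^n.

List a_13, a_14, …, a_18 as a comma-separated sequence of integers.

2, 4, 4, 5, 2, 6

n=13: 13·1 1·13  f→[1+1]=2
q^14  k|14↦f(k): 14:1 7:1 2:1 1:1  a_14=4
q^15  k|15↦f(k): 15:1 5:1 3:1 1:1  a_15=4
q^16  k|16↦f(k): 16:1 8:1 4:1 2:1 1:1  a_16=5
q^17  k|17↦f(k): 1:1 17:1  a_17=2
[q^18] f(18)=1,f(9)=1,f(6)=1,f(3)=1,f(2)=1,f(1)=1 ⇒ 6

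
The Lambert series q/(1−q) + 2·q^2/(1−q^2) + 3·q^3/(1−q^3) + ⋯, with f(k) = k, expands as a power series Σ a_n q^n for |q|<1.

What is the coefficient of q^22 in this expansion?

a_22 = 36

n=22: 1·22 2·11 11·2 22·1  f→[1+2+11+22]=36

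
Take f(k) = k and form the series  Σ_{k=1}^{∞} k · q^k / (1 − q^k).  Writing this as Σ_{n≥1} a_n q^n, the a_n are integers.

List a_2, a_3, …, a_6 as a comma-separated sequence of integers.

3, 4, 7, 6, 12

[q^2] f(2)=2,f(1)=1 ⇒ 3
q^3  k|3↦f(k): 1:1 3:3  a_3=4
n=4: 1·4 2·2 4·1  f→[1+2+4]=7
[q^5] f(5)=5,f(1)=1 ⇒ 6
d|6:{1,2,3,6}  Σf=1+2+3+6=12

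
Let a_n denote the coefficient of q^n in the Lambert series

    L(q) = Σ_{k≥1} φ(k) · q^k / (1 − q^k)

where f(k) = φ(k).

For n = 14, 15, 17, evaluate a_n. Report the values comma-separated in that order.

n=14: 1·14 2·7 7·2 14·1  φ→[1+1+6+6]=14
n=15: 1·15 3·5 5·3 15·1  φ→[1+2+4+8]=15
q^17  k|17↦φ(k): 1:1 17:16  a_17=17

14, 15, 17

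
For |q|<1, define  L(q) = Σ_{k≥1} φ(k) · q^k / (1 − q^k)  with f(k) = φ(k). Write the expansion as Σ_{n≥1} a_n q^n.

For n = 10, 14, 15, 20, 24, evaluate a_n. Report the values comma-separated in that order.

[q^10] φ(10)=4,φ(5)=4,φ(2)=1,φ(1)=1 ⇒ 10
q^14  k|14↦φ(k): 1:1 2:1 7:6 14:6  a_14=14
[q^15] φ(1)=1,φ(3)=2,φ(5)=4,φ(15)=8 ⇒ 15
d|20:{20,10,5,4,2,1}  Σφ=8+4+4+2+1+1=20
d|24:{24,12,8,6,4,3,2,1}  Σφ=8+4+4+2+2+2+1+1=24

10, 14, 15, 20, 24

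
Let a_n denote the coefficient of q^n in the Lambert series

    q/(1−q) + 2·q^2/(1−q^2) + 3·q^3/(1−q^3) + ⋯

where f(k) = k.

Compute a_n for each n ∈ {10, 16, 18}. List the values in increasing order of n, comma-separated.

18, 31, 39

q^10  k|10↦f(k): 10:10 5:5 2:2 1:1  a_10=18
q^16  k|16↦f(k): 16:16 8:8 4:4 2:2 1:1  a_16=31
d|18:{18,9,6,3,2,1}  Σf=18+9+6+3+2+1=39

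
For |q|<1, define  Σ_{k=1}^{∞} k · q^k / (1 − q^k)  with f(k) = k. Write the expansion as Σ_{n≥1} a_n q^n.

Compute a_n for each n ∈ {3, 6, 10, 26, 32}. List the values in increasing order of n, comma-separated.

[q^3] f(1)=1,f(3)=3 ⇒ 4
d|6:{6,3,2,1}  Σf=6+3+2+1=12
[q^10] f(1)=1,f(2)=2,f(5)=5,f(10)=10 ⇒ 18
[q^26] f(1)=1,f(2)=2,f(13)=13,f(26)=26 ⇒ 42
d|32:{32,16,8,4,2,1}  Σf=32+16+8+4+2+1=63

4, 12, 18, 42, 63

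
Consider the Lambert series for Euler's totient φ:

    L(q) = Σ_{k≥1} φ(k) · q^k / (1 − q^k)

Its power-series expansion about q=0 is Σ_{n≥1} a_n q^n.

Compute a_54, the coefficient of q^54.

[q^54] φ(54)=18,φ(27)=18,φ(18)=6,φ(9)=6,φ(6)=2,φ(3)=2,φ(2)=1,φ(1)=1 ⇒ 54

a_54 = 54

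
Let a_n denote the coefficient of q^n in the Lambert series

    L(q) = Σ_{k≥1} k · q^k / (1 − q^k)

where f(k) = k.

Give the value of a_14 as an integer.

d|14:{1,2,7,14}  Σf=1+2+7+14=24

a_14 = 24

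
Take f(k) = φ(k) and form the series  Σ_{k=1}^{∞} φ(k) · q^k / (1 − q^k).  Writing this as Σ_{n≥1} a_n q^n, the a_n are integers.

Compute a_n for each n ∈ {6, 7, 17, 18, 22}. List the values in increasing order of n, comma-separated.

[q^6] φ(6)=2,φ(3)=2,φ(2)=1,φ(1)=1 ⇒ 6
q^7  k|7↦φ(k): 7:6 1:1  a_7=7
n=17: 1·17 17·1  φ→[1+16]=17
[q^18] φ(1)=1,φ(2)=1,φ(3)=2,φ(6)=2,φ(9)=6,φ(18)=6 ⇒ 18
q^22  k|22↦φ(k): 22:10 11:10 2:1 1:1  a_22=22

6, 7, 17, 18, 22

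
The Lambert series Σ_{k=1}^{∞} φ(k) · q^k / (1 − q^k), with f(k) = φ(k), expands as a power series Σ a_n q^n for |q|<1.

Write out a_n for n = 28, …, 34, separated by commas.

d|28:{28,14,7,4,2,1}  Σφ=12+6+6+2+1+1=28
d|29:{29,1}  Σφ=28+1=29
n=30: 1·30 2·15 3·10 5·6 6·5 10·3 15·2 30·1  φ→[1+1+2+4+2+4+8+8]=30
n=31: 1·31 31·1  φ→[1+30]=31
n=32: 1·32 2·16 4·8 8·4 16·2 32·1  φ→[1+1+2+4+8+16]=32
n=33: 33·1 11·3 3·11 1·33  φ→[20+10+2+1]=33
n=34: 34·1 17·2 2·17 1·34  φ→[16+16+1+1]=34

28, 29, 30, 31, 32, 33, 34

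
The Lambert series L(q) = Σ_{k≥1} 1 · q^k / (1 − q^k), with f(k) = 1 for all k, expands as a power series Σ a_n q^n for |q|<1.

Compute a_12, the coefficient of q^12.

n=12: 1·12 2·6 3·4 4·3 6·2 12·1  f→[1+1+1+1+1+1]=6

a_12 = 6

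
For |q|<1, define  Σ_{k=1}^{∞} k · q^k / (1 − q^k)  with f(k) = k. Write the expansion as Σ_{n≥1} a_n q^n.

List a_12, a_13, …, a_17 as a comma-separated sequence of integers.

q^12  k|12↦f(k): 1:1 2:2 3:3 4:4 6:6 12:12  a_12=28
d|13:{1,13}  Σf=1+13=14
d|14:{14,7,2,1}  Σf=14+7+2+1=24
d|15:{1,3,5,15}  Σf=1+3+5+15=24
[q^16] f(1)=1,f(2)=2,f(4)=4,f(8)=8,f(16)=16 ⇒ 31
q^17  k|17↦f(k): 1:1 17:17  a_17=18

28, 14, 24, 24, 31, 18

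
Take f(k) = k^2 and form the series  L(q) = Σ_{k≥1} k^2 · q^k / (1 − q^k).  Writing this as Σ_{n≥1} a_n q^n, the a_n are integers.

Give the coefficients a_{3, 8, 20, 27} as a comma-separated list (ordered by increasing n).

10, 85, 546, 820

d|3:{3,1}  Σf=9+1=10
q^8  k|8↦f(k): 8:64 4:16 2:4 1:1  a_8=85
q^20  k|20↦f(k): 20:400 10:100 5:25 4:16 2:4 1:1  a_20=546
q^27  k|27↦f(k): 27:729 9:81 3:9 1:1  a_27=820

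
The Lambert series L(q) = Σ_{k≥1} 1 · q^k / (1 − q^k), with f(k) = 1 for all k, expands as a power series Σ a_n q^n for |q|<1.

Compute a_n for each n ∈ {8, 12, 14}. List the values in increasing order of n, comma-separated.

4, 6, 4

[q^8] f(1)=1,f(2)=1,f(4)=1,f(8)=1 ⇒ 4
q^12  k|12↦f(k): 12:1 6:1 4:1 3:1 2:1 1:1  a_12=6
[q^14] f(1)=1,f(2)=1,f(7)=1,f(14)=1 ⇒ 4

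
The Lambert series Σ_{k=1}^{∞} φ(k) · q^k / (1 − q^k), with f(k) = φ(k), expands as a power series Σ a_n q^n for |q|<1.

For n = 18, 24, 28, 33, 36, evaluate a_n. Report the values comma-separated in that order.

n=18: 18·1 9·2 6·3 3·6 2·9 1·18  φ→[6+6+2+2+1+1]=18
d|24:{24,12,8,6,4,3,2,1}  Σφ=8+4+4+2+2+2+1+1=24
n=28: 28·1 14·2 7·4 4·7 2·14 1·28  φ→[12+6+6+2+1+1]=28
d|33:{1,3,11,33}  Σφ=1+2+10+20=33
n=36: 36·1 18·2 12·3 9·4 6·6 4·9 3·12 2·18 1·36  φ→[12+6+4+6+2+2+2+1+1]=36

18, 24, 28, 33, 36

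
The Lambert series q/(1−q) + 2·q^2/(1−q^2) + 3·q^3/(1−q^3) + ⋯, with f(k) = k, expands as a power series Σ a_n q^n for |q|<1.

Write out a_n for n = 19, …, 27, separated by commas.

20, 42, 32, 36, 24, 60, 31, 42, 40

n=19: 19·1 1·19  f→[19+1]=20
n=20: 20·1 10·2 5·4 4·5 2·10 1·20  f→[20+10+5+4+2+1]=42
q^21  k|21↦f(k): 1:1 3:3 7:7 21:21  a_21=32
[q^22] f(1)=1,f(2)=2,f(11)=11,f(22)=22 ⇒ 36
q^23  k|23↦f(k): 23:23 1:1  a_23=24
n=24: 24·1 12·2 8·3 6·4 4·6 3·8 2·12 1·24  f→[24+12+8+6+4+3+2+1]=60
[q^25] f(25)=25,f(5)=5,f(1)=1 ⇒ 31
d|26:{26,13,2,1}  Σf=26+13+2+1=42
q^27  k|27↦f(k): 27:27 9:9 3:3 1:1  a_27=40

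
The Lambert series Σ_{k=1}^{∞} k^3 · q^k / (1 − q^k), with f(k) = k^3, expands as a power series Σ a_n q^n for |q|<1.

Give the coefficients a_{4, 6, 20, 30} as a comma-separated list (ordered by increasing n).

73, 252, 9198, 31752

[q^4] f(4)=64,f(2)=8,f(1)=1 ⇒ 73
n=6: 1·6 2·3 3·2 6·1  f→[1+8+27+216]=252
q^20  k|20↦f(k): 1:1 2:8 4:64 5:125 10:1000 20:8000  a_20=9198
d|30:{30,15,10,6,5,3,2,1}  Σf=27000+3375+1000+216+125+27+8+1=31752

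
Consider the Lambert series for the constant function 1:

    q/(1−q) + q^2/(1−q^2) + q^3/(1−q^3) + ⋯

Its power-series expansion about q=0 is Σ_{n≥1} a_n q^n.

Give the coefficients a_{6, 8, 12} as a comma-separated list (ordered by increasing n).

[q^6] f(6)=1,f(3)=1,f(2)=1,f(1)=1 ⇒ 4
n=8: 1·8 2·4 4·2 8·1  f→[1+1+1+1]=4
n=12: 12·1 6·2 4·3 3·4 2·6 1·12  f→[1+1+1+1+1+1]=6

4, 4, 6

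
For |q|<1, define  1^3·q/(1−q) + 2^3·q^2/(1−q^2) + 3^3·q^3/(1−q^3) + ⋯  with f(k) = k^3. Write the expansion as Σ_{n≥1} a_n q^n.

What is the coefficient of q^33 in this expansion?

d|33:{1,3,11,33}  Σf=1+27+1331+35937=37296

a_33 = 37296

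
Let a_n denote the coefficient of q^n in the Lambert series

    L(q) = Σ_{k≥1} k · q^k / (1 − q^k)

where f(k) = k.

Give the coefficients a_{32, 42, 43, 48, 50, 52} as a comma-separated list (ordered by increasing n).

63, 96, 44, 124, 93, 98

q^32  k|32↦f(k): 32:32 16:16 8:8 4:4 2:2 1:1  a_32=63
[q^42] f(1)=1,f(2)=2,f(3)=3,f(6)=6,f(7)=7,f(14)=14,f(21)=21,f(42)=42 ⇒ 96
n=43: 1·43 43·1  f→[1+43]=44
n=48: 1·48 2·24 3·16 4·12 6·8 8·6 12·4 16·3 24·2 48·1  f→[1+2+3+4+6+8+12+16+24+48]=124
q^50  k|50↦f(k): 1:1 2:2 5:5 10:10 25:25 50:50  a_50=93
d|52:{1,2,4,13,26,52}  Σf=1+2+4+13+26+52=98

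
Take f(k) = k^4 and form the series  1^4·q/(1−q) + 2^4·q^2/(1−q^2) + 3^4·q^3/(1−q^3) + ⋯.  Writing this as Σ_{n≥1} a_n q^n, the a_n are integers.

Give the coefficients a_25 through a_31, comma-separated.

391251, 485554, 538084, 655746, 707282, 872644, 923522

[q^25] f(25)=390625,f(5)=625,f(1)=1 ⇒ 391251
q^26  k|26↦f(k): 26:456976 13:28561 2:16 1:1  a_26=485554
n=27: 27·1 9·3 3·9 1·27  f→[531441+6561+81+1]=538084
d|28:{28,14,7,4,2,1}  Σf=614656+38416+2401+256+16+1=655746
n=29: 1·29 29·1  f→[1+707281]=707282
d|30:{30,15,10,6,5,3,2,1}  Σf=810000+50625+10000+1296+625+81+16+1=872644
[q^31] f(31)=923521,f(1)=1 ⇒ 923522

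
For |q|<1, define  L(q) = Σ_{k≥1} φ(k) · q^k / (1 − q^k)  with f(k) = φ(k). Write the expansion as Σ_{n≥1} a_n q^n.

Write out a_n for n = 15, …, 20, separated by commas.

d|15:{1,3,5,15}  Σφ=1+2+4+8=15
d|16:{1,2,4,8,16}  Σφ=1+1+2+4+8=16
d|17:{1,17}  Σφ=1+16=17
q^18  k|18↦φ(k): 18:6 9:6 6:2 3:2 2:1 1:1  a_18=18
q^19  k|19↦φ(k): 1:1 19:18  a_19=19
n=20: 1·20 2·10 4·5 5·4 10·2 20·1  φ→[1+1+2+4+4+8]=20

15, 16, 17, 18, 19, 20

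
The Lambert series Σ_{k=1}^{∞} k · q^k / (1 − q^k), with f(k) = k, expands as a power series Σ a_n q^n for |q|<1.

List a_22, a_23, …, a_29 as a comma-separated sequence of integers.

[q^22] f(1)=1,f(2)=2,f(11)=11,f(22)=22 ⇒ 36
[q^23] f(23)=23,f(1)=1 ⇒ 24
q^24  k|24↦f(k): 1:1 2:2 3:3 4:4 6:6 8:8 12:12 24:24  a_24=60
d|25:{1,5,25}  Σf=1+5+25=31
[q^26] f(26)=26,f(13)=13,f(2)=2,f(1)=1 ⇒ 42
q^27  k|27↦f(k): 1:1 3:3 9:9 27:27  a_27=40
d|28:{28,14,7,4,2,1}  Σf=28+14+7+4+2+1=56
n=29: 1·29 29·1  f→[1+29]=30

36, 24, 60, 31, 42, 40, 56, 30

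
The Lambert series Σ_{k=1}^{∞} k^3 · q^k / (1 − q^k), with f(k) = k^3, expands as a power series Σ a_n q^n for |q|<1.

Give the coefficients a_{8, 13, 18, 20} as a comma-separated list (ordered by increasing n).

585, 2198, 6813, 9198

[q^8] f(8)=512,f(4)=64,f(2)=8,f(1)=1 ⇒ 585
[q^13] f(1)=1,f(13)=2197 ⇒ 2198
d|18:{1,2,3,6,9,18}  Σf=1+8+27+216+729+5832=6813
n=20: 20·1 10·2 5·4 4·5 2·10 1·20  f→[8000+1000+125+64+8+1]=9198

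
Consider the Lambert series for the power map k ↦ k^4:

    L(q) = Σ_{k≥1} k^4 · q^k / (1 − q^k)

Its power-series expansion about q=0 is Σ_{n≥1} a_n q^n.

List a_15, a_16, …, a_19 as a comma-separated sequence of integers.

d|15:{1,3,5,15}  Σf=1+81+625+50625=51332
d|16:{16,8,4,2,1}  Σf=65536+4096+256+16+1=69905
[q^17] f(17)=83521,f(1)=1 ⇒ 83522
q^18  k|18↦f(k): 18:104976 9:6561 6:1296 3:81 2:16 1:1  a_18=112931
d|19:{19,1}  Σf=130321+1=130322

51332, 69905, 83522, 112931, 130322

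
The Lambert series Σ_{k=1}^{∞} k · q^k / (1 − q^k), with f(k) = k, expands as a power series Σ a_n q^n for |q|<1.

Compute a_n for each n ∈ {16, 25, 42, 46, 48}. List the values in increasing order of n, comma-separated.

31, 31, 96, 72, 124

q^16  k|16↦f(k): 1:1 2:2 4:4 8:8 16:16  a_16=31
d|25:{1,5,25}  Σf=1+5+25=31
d|42:{42,21,14,7,6,3,2,1}  Σf=42+21+14+7+6+3+2+1=96
q^46  k|46↦f(k): 46:46 23:23 2:2 1:1  a_46=72
d|48:{1,2,3,4,6,8,12,16,24,48}  Σf=1+2+3+4+6+8+12+16+24+48=124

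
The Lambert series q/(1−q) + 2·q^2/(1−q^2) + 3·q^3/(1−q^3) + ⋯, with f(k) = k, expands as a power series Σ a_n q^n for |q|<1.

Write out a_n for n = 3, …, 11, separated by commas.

4, 7, 6, 12, 8, 15, 13, 18, 12

q^3  k|3↦f(k): 1:1 3:3  a_3=4
n=4: 1·4 2·2 4·1  f→[1+2+4]=7
d|5:{5,1}  Σf=5+1=6
d|6:{1,2,3,6}  Σf=1+2+3+6=12
[q^7] f(7)=7,f(1)=1 ⇒ 8
d|8:{8,4,2,1}  Σf=8+4+2+1=15
[q^9] f(9)=9,f(3)=3,f(1)=1 ⇒ 13
q^10  k|10↦f(k): 1:1 2:2 5:5 10:10  a_10=18
q^11  k|11↦f(k): 1:1 11:11  a_11=12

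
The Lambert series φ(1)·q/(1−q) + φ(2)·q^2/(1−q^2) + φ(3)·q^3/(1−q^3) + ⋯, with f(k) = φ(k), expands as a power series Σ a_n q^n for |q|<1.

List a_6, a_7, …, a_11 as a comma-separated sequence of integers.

q^6  k|6↦φ(k): 6:2 3:2 2:1 1:1  a_6=6
[q^7] φ(1)=1,φ(7)=6 ⇒ 7
n=8: 1·8 2·4 4·2 8·1  φ→[1+1+2+4]=8
n=9: 1·9 3·3 9·1  φ→[1+2+6]=9
n=10: 1·10 2·5 5·2 10·1  φ→[1+1+4+4]=10
q^11  k|11↦φ(k): 1:1 11:10  a_11=11

6, 7, 8, 9, 10, 11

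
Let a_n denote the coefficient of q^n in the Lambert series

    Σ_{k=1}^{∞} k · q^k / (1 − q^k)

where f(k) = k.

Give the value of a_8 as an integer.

a_8 = 15

n=8: 8·1 4·2 2·4 1·8  f→[8+4+2+1]=15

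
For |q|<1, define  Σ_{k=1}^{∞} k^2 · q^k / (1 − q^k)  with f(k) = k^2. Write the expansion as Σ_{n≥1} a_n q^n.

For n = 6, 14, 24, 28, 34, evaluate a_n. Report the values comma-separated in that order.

50, 250, 850, 1050, 1450

q^6  k|6↦f(k): 1:1 2:4 3:9 6:36  a_6=50
d|14:{14,7,2,1}  Σf=196+49+4+1=250
d|24:{24,12,8,6,4,3,2,1}  Σf=576+144+64+36+16+9+4+1=850
q^28  k|28↦f(k): 1:1 2:4 4:16 7:49 14:196 28:784  a_28=1050
d|34:{1,2,17,34}  Σf=1+4+289+1156=1450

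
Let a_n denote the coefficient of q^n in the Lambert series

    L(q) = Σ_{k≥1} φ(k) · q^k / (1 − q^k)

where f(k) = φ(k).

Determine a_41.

d|41:{1,41}  Σφ=1+40=41

a_41 = 41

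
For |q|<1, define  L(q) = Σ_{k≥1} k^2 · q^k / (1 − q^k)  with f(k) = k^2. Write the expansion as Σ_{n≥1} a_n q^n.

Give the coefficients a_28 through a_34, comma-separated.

[q^28] f(1)=1,f(2)=4,f(4)=16,f(7)=49,f(14)=196,f(28)=784 ⇒ 1050
q^29  k|29↦f(k): 29:841 1:1  a_29=842
q^30  k|30↦f(k): 1:1 2:4 3:9 5:25 6:36 10:100 15:225 30:900  a_30=1300
n=31: 1·31 31·1  f→[1+961]=962
q^32  k|32↦f(k): 32:1024 16:256 8:64 4:16 2:4 1:1  a_32=1365
n=33: 33·1 11·3 3·11 1·33  f→[1089+121+9+1]=1220
d|34:{34,17,2,1}  Σf=1156+289+4+1=1450

1050, 842, 1300, 962, 1365, 1220, 1450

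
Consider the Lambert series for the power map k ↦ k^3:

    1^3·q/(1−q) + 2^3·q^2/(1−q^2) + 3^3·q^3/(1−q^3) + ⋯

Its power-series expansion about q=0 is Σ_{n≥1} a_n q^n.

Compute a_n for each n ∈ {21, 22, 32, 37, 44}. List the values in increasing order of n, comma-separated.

q^21  k|21↦f(k): 21:9261 7:343 3:27 1:1  a_21=9632
n=22: 1·22 2·11 11·2 22·1  f→[1+8+1331+10648]=11988
d|32:{1,2,4,8,16,32}  Σf=1+8+64+512+4096+32768=37449
d|37:{37,1}  Σf=50653+1=50654
q^44  k|44↦f(k): 44:85184 22:10648 11:1331 4:64 2:8 1:1  a_44=97236

9632, 11988, 37449, 50654, 97236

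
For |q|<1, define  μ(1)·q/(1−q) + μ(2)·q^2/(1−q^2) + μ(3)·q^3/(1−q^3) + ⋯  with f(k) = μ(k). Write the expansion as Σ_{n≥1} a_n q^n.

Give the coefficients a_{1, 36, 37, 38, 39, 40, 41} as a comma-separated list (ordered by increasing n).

d|1:{1}  Σμ=1=1
[q^36] μ(36)=0,μ(18)=0,μ(12)=0,μ(9)=0,μ(6)=1,μ(4)=0,μ(3)=-1,μ(2)=-1,μ(1)=1 ⇒ 0
n=37: 37·1 1·37  μ→[(-1)+1]=0
[q^38] μ(38)=1,μ(19)=-1,μ(2)=-1,μ(1)=1 ⇒ 0
n=39: 39·1 13·3 3·13 1·39  μ→[1+(-1)+(-1)+1]=0
[q^40] μ(1)=1,μ(2)=-1,μ(4)=0,μ(5)=-1,μ(8)=0,μ(10)=1,μ(20)=0,μ(40)=0 ⇒ 0
q^41  k|41↦μ(k): 41:-1 1:1  a_41=0

1, 0, 0, 0, 0, 0, 0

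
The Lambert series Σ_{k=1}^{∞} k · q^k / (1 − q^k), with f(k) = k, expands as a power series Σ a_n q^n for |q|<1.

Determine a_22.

a_22 = 36

q^22  k|22↦f(k): 22:22 11:11 2:2 1:1  a_22=36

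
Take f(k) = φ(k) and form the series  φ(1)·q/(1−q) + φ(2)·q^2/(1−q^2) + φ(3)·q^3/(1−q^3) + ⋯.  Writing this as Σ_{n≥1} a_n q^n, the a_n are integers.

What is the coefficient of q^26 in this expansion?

q^26  k|26↦φ(k): 1:1 2:1 13:12 26:12  a_26=26

a_26 = 26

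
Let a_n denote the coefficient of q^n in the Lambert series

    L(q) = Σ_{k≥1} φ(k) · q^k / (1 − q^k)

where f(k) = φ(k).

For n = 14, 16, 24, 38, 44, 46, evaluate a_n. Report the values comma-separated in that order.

[q^14] φ(14)=6,φ(7)=6,φ(2)=1,φ(1)=1 ⇒ 14
n=16: 16·1 8·2 4·4 2·8 1·16  φ→[8+4+2+1+1]=16
d|24:{24,12,8,6,4,3,2,1}  Σφ=8+4+4+2+2+2+1+1=24
[q^38] φ(38)=18,φ(19)=18,φ(2)=1,φ(1)=1 ⇒ 38
[q^44] φ(1)=1,φ(2)=1,φ(4)=2,φ(11)=10,φ(22)=10,φ(44)=20 ⇒ 44
[q^46] φ(46)=22,φ(23)=22,φ(2)=1,φ(1)=1 ⇒ 46

14, 16, 24, 38, 44, 46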